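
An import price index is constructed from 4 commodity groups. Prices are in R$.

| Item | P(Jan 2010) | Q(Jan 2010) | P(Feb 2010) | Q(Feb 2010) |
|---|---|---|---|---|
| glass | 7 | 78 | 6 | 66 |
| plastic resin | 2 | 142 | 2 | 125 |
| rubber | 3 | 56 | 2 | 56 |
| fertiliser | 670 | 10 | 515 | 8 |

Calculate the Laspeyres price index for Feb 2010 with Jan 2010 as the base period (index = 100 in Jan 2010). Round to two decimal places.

78.12

Laspeyres price index uses base-period quantities as weights.
ΣP(Feb 2010)·Q(Jan 2010) = 6×78 + 2×142 + 2×56 + 515×10 = 468 + 284 + 112 + 5150 = 6014
ΣP(Jan 2010)·Q(Jan 2010) = 7×78 + 2×142 + 3×56 + 670×10 = 546 + 284 + 168 + 6700 = 7698
Index = 6014 / 7698 × 100 = 78.1242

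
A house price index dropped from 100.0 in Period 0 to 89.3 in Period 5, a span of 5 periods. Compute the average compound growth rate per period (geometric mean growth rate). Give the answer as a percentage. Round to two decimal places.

-2.24%

Growth factor = (89.3/100.0)^(1/5) = (0.893000)^(1/5) = 0.977620
Growth rate = 0.977620 − 1 = -0.022380 = -2.2380%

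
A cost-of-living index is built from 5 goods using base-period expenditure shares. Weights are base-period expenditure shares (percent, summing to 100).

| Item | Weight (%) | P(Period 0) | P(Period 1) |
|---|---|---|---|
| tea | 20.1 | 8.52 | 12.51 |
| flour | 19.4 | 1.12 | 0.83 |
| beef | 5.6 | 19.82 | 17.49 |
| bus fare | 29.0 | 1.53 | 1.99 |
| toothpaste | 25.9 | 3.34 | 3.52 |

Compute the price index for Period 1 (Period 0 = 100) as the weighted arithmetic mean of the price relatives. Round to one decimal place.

113.8

tea: 20.1 × (12.51/8.52) = 20.1 × 1.468310 = 29.5130
flour: 19.4 × (0.83/1.12) = 19.4 × 0.741071 = 14.3768
beef: 5.6 × (17.49/19.82) = 5.6 × 0.882442 = 4.9417
bus fare: 29.0 × (1.99/1.53) = 29.0 × 1.300654 = 37.7190
toothpaste: 25.9 × (3.52/3.34) = 25.9 × 1.053892 = 27.2958
Index = Σ wᵢ·(p₁ᵢ/p₀ᵢ) = 29.5130 + 14.3768 + 4.9417 + 37.7190 + 27.2958 = 113.8463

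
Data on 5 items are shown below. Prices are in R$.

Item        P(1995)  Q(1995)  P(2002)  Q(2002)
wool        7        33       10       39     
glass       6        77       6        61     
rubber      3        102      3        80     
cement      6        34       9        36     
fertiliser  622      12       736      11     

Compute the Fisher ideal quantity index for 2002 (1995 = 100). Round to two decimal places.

Laspeyres component (base-period weights):
ΣP(1995)Q(2002) = 7×39 + 6×61 + 3×80 + 6×36 + 622×11 = 273 + 366 + 240 + 216 + 6842 = 7937
ΣP(1995)Q(1995) = 7×33 + 6×77 + 3×102 + 6×34 + 622×12 = 231 + 462 + 306 + 204 + 7464 = 8667
L = 7937 / 8667 × 100 = 91.5772
Paasche component (current-period weights):
ΣP(2002)Q(2002) = 10×39 + 6×61 + 3×80 + 9×36 + 736×11 = 390 + 366 + 240 + 324 + 8096 = 9416
ΣP(2002)Q(1995) = 10×33 + 6×77 + 3×102 + 9×34 + 736×12 = 330 + 462 + 306 + 306 + 8832 = 10236
P = 9416 / 10236 × 100 = 91.9891
Fisher = √(L × P) = √(91.5772 × 91.9891) = 91.7829

91.78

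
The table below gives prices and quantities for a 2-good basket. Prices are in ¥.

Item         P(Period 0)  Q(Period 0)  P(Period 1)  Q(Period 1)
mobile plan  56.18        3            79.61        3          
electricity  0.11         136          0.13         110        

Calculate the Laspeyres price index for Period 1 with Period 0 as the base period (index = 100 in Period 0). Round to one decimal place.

Laspeyres price index uses base-period quantities as weights.
ΣP(Period 1)·Q(Period 0) = 79.61×3 + 0.13×136 = 238.83 + 17.68 = 256.51
ΣP(Period 0)·Q(Period 0) = 56.18×3 + 0.11×136 = 168.54 + 14.96 = 183.5
Index = 256.51 / 183.5 × 100 = 139.7875

139.8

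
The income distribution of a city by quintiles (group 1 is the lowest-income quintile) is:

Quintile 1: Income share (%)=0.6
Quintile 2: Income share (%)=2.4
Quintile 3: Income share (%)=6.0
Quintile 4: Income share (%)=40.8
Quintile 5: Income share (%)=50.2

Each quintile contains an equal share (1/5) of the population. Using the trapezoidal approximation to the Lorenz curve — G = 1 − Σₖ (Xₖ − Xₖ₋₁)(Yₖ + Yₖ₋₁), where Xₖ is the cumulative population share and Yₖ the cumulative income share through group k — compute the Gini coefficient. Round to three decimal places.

0.550

Cumulative income shares Yₖ: 0.0060, 0.0300, 0.0900, 0.4980, 1.0000
Σ (Xₖ−Xₖ₋₁)(Yₖ+Yₖ₋₁) = (1/5)(0.0060+0.0000) + (1/5)(0.0300+0.0060) + (1/5)(0.0900+0.0300) + (1/5)(0.4980+0.0900) + (1/5)(1.0000+0.4980)
  = 0.0012 + 0.0072 + 0.0240 + 0.1176 + 0.2996 = 0.4496
G = 1 − 0.4496 = 0.5504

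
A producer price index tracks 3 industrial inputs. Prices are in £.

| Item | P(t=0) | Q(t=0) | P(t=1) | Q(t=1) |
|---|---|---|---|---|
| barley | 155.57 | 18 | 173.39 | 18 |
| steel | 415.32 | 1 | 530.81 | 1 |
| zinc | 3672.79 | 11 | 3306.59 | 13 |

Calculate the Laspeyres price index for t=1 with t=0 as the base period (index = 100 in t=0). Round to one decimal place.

Laspeyres price index uses base-period quantities as weights.
ΣP(t=1)·Q(t=0) = 173.39×18 + 530.81×1 + 3306.59×11 = 3121.02 + 530.81 + 36372.49 = 40024.32
ΣP(t=0)·Q(t=0) = 155.57×18 + 415.32×1 + 3672.79×11 = 2800.26 + 415.32 + 40400.69 = 43616.27
Index = 40024.32 / 43616.27 × 100 = 91.7647

91.8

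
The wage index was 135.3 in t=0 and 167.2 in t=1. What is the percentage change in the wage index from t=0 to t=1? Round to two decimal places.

Change = (167.2 − 135.3) / 135.3 × 100
       = 31.9 / 135.3 × 100 = 23.5772%

23.58%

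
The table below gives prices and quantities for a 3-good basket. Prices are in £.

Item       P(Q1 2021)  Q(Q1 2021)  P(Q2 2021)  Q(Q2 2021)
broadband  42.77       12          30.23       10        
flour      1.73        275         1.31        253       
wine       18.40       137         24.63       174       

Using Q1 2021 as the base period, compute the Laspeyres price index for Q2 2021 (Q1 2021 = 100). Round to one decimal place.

Laspeyres price index uses base-period quantities as weights.
ΣP(Q2 2021)·Q(Q1 2021) = 30.23×12 + 1.31×275 + 24.63×137 = 362.76 + 360.25 + 3374.31 = 4097.32
ΣP(Q1 2021)·Q(Q1 2021) = 42.77×12 + 1.73×275 + 18.40×137 = 513.24 + 475.75 + 2520.8 = 3509.79
Index = 4097.32 / 3509.79 × 100 = 116.7397

116.7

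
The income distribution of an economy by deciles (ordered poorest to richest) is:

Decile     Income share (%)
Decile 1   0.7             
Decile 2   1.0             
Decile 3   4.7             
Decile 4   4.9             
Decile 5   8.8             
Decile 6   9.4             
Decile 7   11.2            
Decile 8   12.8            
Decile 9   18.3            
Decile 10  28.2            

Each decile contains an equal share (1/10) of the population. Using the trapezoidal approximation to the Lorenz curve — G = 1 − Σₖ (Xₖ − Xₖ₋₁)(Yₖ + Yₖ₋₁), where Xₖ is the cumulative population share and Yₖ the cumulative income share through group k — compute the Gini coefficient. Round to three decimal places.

0.429

Cumulative income shares Yₖ: 0.0070, 0.0170, 0.0640, 0.1130, 0.2010, 0.2950, 0.4070, 0.5350, 0.7180, 1.0000
Σ (Xₖ−Xₖ₋₁)(Yₖ+Yₖ₋₁) = (1/10)(0.0070+0.0000) + (1/10)(0.0170+0.0070) + (1/10)(0.0640+0.0170) + (1/10)(0.1130+0.0640) + (1/10)(0.2010+0.1130) + (1/10)(0.2950+0.2010) + (1/10)(0.4070+0.2950) + (1/10)(0.5350+0.4070) + (1/10)(0.7180+0.5350) + (1/10)(1.0000+0.7180)
  = 0.0007 + 0.0024 + 0.0081 + 0.0177 + 0.0314 + 0.0496 + 0.0702 + 0.0942 + 0.1253 + 0.1718 = 0.5714
G = 1 − 0.5714 = 0.4286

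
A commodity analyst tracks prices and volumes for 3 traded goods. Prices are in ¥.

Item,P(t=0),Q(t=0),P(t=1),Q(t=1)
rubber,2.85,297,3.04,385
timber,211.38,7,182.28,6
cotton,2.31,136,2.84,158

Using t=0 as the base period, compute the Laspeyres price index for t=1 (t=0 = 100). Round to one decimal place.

97.2

Laspeyres price index uses base-period quantities as weights.
ΣP(t=1)·Q(t=0) = 3.04×297 + 182.28×7 + 2.84×136 = 902.88 + 1275.96 + 386.24 = 2565.08
ΣP(t=0)·Q(t=0) = 2.85×297 + 211.38×7 + 2.31×136 = 846.45 + 1479.66 + 314.16 = 2640.27
Index = 2565.08 / 2640.27 × 100 = 97.1522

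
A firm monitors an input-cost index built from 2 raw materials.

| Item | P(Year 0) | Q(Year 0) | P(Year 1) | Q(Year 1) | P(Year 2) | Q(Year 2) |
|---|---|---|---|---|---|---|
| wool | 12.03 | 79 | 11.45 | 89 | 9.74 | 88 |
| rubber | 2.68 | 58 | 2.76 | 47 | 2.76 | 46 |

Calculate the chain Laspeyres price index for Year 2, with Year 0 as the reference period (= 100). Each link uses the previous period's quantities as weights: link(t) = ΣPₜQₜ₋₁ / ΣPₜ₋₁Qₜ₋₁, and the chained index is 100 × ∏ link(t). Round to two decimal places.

Link Year 0→Year 1:
ΣP(Year 1)Q(Year 0) = 11.45×79 + 2.76×58 = 904.55 + 160.08 = 1064.63
ΣP(Year 0)Q(Year 0) = 12.03×79 + 2.68×58 = 950.37 + 155.44 = 1105.81
link = 1064.63/1105.81 = 0.962760
Link Year 1→Year 2:
ΣP(Year 2)Q(Year 1) = 9.74×89 + 2.76×47 = 866.86 + 129.72 = 996.58
ΣP(Year 1)Q(Year 1) = 11.45×89 + 2.76×47 = 1019.05 + 129.72 = 1148.77
link = 996.58/1148.77 = 0.867519
Chained index = 100 × 0.962760 × 0.867519 = 83.5213

83.52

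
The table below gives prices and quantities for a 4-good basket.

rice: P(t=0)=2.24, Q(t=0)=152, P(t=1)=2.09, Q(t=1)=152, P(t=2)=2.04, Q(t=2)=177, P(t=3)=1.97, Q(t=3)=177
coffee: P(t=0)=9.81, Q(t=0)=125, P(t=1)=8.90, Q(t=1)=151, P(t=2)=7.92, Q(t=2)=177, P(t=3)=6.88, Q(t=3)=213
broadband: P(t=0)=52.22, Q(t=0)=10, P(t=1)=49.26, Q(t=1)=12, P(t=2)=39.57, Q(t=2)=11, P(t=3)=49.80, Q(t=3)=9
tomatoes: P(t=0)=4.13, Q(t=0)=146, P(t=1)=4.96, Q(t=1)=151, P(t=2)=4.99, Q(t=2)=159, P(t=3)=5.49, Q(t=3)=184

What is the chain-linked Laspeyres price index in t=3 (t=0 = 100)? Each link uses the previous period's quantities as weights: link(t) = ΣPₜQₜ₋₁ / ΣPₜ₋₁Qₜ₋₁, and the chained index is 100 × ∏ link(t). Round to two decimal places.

89.44

Link t=0→t=1:
ΣP(t=1)Q(t=0) = 2.09×152 + 8.90×125 + 49.26×10 + 4.96×146 = 317.68 + 1112.5 + 492.6 + 724.16 = 2646.94
ΣP(t=0)Q(t=0) = 2.24×152 + 9.81×125 + 52.22×10 + 4.13×146 = 340.48 + 1226.25 + 522.2 + 602.98 = 2691.91
link = 2646.94/2691.91 = 0.983294
Link t=1→t=2:
ΣP(t=2)Q(t=1) = 2.04×152 + 7.92×151 + 39.57×12 + 4.99×151 = 310.08 + 1195.92 + 474.84 + 753.49 = 2734.33
ΣP(t=1)Q(t=1) = 2.09×152 + 8.90×151 + 49.26×12 + 4.96×151 = 317.68 + 1343.9 + 591.12 + 748.96 = 3001.66
link = 2734.33/3001.66 = 0.910939
Link t=2→t=3:
ΣP(t=3)Q(t=2) = 1.97×177 + 6.88×177 + 49.80×11 + 5.49×159 = 348.69 + 1217.76 + 547.8 + 872.91 = 2987.16
ΣP(t=2)Q(t=2) = 2.04×177 + 7.92×177 + 39.57×11 + 4.99×159 = 361.08 + 1401.84 + 435.27 + 793.41 = 2991.6
link = 2987.16/2991.6 = 0.998516
Chained index = 100 × 0.983294 × 0.910939 × 0.998516 = 89.4392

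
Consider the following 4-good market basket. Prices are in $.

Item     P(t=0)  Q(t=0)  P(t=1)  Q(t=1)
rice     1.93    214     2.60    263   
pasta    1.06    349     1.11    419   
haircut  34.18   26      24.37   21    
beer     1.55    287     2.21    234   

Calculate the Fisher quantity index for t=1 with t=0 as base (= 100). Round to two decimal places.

97.24

Laspeyres component (base-period weights):
ΣP(t=0)Q(t=1) = 1.93×263 + 1.06×419 + 34.18×21 + 1.55×234 = 507.59 + 444.14 + 717.78 + 362.7 = 2032.21
ΣP(t=0)Q(t=0) = 1.93×214 + 1.06×349 + 34.18×26 + 1.55×287 = 413.02 + 369.94 + 888.68 + 444.85 = 2116.49
L = 2032.21 / 2116.49 × 100 = 96.0179
Paasche component (current-period weights):
ΣP(t=1)Q(t=1) = 2.60×263 + 1.11×419 + 24.37×21 + 2.21×234 = 683.8 + 465.09 + 511.77 + 517.14 = 2177.8
ΣP(t=1)Q(t=0) = 2.60×214 + 1.11×349 + 24.37×26 + 2.21×287 = 556.4 + 387.39 + 633.62 + 634.27 = 2211.68
P = 2177.8 / 2211.68 × 100 = 98.4681
Fisher = √(L × P) = √(96.0179 × 98.4681) = 97.2353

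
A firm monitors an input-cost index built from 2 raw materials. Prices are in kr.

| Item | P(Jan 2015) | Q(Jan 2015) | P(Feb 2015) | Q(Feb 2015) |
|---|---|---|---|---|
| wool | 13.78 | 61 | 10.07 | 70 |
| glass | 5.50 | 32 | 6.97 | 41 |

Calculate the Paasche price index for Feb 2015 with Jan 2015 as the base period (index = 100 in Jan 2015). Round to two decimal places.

Paasche price index uses current-period quantities as weights.
ΣP(Feb 2015)·Q(Feb 2015) = 10.07×70 + 6.97×41 = 704.9 + 285.77 = 990.67
ΣP(Jan 2015)·Q(Feb 2015) = 13.78×70 + 5.50×41 = 964.6 + 225.5 = 1190.1
Index = 990.67 / 1190.1 × 100 = 83.2426

83.24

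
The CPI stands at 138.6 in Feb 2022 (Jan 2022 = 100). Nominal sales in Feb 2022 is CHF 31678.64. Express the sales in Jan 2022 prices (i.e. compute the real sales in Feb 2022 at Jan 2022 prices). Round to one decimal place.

Real = Nominal ÷ (Index/100) = 31678.64 ÷ (138.6/100)
     = 31678.64 ÷ 1.386 = 22856.1616

22856.2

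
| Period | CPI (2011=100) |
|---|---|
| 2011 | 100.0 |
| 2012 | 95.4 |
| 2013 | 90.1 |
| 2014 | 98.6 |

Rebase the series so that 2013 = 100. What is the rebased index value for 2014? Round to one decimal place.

Rebased(2014) = 98.6 / 90.1 × 100 = 109.4340

109.4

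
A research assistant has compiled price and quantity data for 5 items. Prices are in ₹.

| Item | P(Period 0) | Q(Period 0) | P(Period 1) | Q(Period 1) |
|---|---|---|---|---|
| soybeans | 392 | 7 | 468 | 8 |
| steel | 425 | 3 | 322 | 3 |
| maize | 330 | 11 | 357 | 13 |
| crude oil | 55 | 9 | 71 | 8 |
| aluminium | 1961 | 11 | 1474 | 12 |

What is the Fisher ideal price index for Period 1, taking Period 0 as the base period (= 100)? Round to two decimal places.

Laspeyres component (base-period weights):
ΣP(Period 1)Q(Period 0) = 468×7 + 322×3 + 357×11 + 71×9 + 1474×11 = 3276 + 966 + 3927 + 639 + 16214 = 25022
ΣP(Period 0)Q(Period 0) = 392×7 + 425×3 + 330×11 + 55×9 + 1961×11 = 2744 + 1275 + 3630 + 495 + 21571 = 29715
L = 25022 / 29715 × 100 = 84.2066
Paasche component (current-period weights):
ΣP(Period 1)Q(Period 1) = 468×8 + 322×3 + 357×13 + 71×8 + 1474×12 = 3744 + 966 + 4641 + 568 + 17688 = 27607
ΣP(Period 0)Q(Period 1) = 392×8 + 425×3 + 330×13 + 55×8 + 1961×12 = 3136 + 1275 + 4290 + 440 + 23532 = 32673
P = 27607 / 32673 × 100 = 84.4948
Fisher = √(L × P) = √(84.2066 × 84.4948) = 84.3506

84.35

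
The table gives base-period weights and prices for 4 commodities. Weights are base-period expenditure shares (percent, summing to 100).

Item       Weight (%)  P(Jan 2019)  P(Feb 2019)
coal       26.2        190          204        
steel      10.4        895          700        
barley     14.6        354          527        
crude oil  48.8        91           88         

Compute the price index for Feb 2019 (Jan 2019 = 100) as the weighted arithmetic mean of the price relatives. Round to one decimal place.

105.2

coal: 26.2 × (204/190) = 26.2 × 1.073684 = 28.1305
steel: 10.4 × (700/895) = 10.4 × 0.782123 = 8.1341
barley: 14.6 × (527/354) = 14.6 × 1.488701 = 21.7350
crude oil: 48.8 × (88/91) = 48.8 × 0.967033 = 47.1912
Index = Σ wᵢ·(p₁ᵢ/p₀ᵢ) = 28.1305 + 8.1341 + 21.7350 + 47.1912 = 105.1908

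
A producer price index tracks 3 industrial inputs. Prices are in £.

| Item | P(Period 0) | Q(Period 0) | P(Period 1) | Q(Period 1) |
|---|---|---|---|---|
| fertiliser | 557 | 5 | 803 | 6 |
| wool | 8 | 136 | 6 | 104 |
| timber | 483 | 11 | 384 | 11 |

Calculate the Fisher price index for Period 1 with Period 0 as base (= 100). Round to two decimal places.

Laspeyres component (base-period weights):
ΣP(Period 1)Q(Period 0) = 803×5 + 6×136 + 384×11 = 4015 + 816 + 4224 = 9055
ΣP(Period 0)Q(Period 0) = 557×5 + 8×136 + 483×11 = 2785 + 1088 + 5313 = 9186
L = 9055 / 9186 × 100 = 98.5739
Paasche component (current-period weights):
ΣP(Period 1)Q(Period 1) = 803×6 + 6×104 + 384×11 = 4818 + 624 + 4224 = 9666
ΣP(Period 0)Q(Period 1) = 557×6 + 8×104 + 483×11 = 3342 + 832 + 5313 = 9487
P = 9666 / 9487 × 100 = 101.8868
Fisher = √(L × P) = √(98.5739 × 101.8868) = 100.2167

100.22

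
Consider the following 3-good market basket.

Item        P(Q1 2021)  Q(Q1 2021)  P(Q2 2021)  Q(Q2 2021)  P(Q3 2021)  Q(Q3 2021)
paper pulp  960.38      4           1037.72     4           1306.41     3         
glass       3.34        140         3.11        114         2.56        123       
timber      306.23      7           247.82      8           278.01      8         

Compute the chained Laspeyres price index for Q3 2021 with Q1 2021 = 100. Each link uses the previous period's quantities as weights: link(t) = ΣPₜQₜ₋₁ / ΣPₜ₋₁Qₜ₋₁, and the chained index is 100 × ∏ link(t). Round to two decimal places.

Link Q1 2021→Q2 2021:
ΣP(Q2 2021)Q(Q1 2021) = 1037.72×4 + 3.11×140 + 247.82×7 = 4150.88 + 435.4 + 1734.74 = 6321.02
ΣP(Q1 2021)Q(Q1 2021) = 960.38×4 + 3.34×140 + 306.23×7 = 3841.52 + 467.6 + 2143.61 = 6452.73
link = 6321.02/6452.73 = 0.979588
Link Q2 2021→Q3 2021:
ΣP(Q3 2021)Q(Q2 2021) = 1306.41×4 + 2.56×114 + 278.01×8 = 5225.64 + 291.84 + 2224.08 = 7741.56
ΣP(Q2 2021)Q(Q2 2021) = 1037.72×4 + 3.11×114 + 247.82×8 = 4150.88 + 354.54 + 1982.56 = 6487.98
link = 7741.56/6487.98 = 1.193216
Chained index = 100 × 0.979588 × 1.193216 = 116.8860

116.89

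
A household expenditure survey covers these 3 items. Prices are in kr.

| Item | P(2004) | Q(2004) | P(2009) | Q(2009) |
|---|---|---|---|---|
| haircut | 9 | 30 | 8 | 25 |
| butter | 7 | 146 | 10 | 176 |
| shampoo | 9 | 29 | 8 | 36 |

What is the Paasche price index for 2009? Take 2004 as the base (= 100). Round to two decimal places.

Paasche price index uses current-period quantities as weights.
ΣP(2009)·Q(2009) = 8×25 + 10×176 + 8×36 = 200 + 1760 + 288 = 2248
ΣP(2004)·Q(2009) = 9×25 + 7×176 + 9×36 = 225 + 1232 + 324 = 1781
Index = 2248 / 1781 × 100 = 126.2212

126.22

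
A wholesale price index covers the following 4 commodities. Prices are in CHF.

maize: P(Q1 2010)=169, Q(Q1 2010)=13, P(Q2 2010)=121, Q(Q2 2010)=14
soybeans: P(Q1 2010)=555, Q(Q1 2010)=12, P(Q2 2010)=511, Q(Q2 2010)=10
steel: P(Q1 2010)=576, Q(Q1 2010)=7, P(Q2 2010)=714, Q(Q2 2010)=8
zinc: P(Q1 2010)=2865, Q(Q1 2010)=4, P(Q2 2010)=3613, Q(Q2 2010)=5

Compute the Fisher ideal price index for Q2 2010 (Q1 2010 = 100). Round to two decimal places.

112.71

Laspeyres component (base-period weights):
ΣP(Q2 2010)Q(Q1 2010) = 121×13 + 511×12 + 714×7 + 3613×4 = 1573 + 6132 + 4998 + 14452 = 27155
ΣP(Q1 2010)Q(Q1 2010) = 169×13 + 555×12 + 576×7 + 2865×4 = 2197 + 6660 + 4032 + 11460 = 24349
L = 27155 / 24349 × 100 = 111.5241
Paasche component (current-period weights):
ΣP(Q2 2010)Q(Q2 2010) = 121×14 + 511×10 + 714×8 + 3613×5 = 1694 + 5110 + 5712 + 18065 = 30581
ΣP(Q1 2010)Q(Q2 2010) = 169×14 + 555×10 + 576×8 + 2865×5 = 2366 + 5550 + 4608 + 14325 = 26849
P = 30581 / 26849 × 100 = 113.9000
Fisher = √(L × P) = √(111.5241 × 113.9000) = 112.7058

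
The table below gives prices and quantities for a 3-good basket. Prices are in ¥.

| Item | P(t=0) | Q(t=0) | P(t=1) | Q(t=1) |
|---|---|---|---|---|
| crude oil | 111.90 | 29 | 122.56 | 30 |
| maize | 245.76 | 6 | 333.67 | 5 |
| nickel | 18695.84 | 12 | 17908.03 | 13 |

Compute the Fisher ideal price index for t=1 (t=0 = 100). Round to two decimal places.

Laspeyres component (base-period weights):
ΣP(t=1)Q(t=0) = 122.56×29 + 333.67×6 + 17908.03×12 = 3554.24 + 2002.02 + 214896.36 = 220452.62
ΣP(t=0)Q(t=0) = 111.90×29 + 245.76×6 + 18695.84×12 = 3245.1 + 1474.56 + 224350.08 = 229069.74
L = 220452.62 / 229069.74 × 100 = 96.2382
Paasche component (current-period weights):
ΣP(t=1)Q(t=1) = 122.56×30 + 333.67×5 + 17908.03×13 = 3676.8 + 1668.35 + 232804.39 = 238149.54
ΣP(t=0)Q(t=1) = 111.90×30 + 245.76×5 + 18695.84×13 = 3357 + 1228.8 + 243045.92 = 247631.72
P = 238149.54 / 247631.72 × 100 = 96.1709
Fisher = √(L × P) = √(96.2382 × 96.1709) = 96.2045

96.20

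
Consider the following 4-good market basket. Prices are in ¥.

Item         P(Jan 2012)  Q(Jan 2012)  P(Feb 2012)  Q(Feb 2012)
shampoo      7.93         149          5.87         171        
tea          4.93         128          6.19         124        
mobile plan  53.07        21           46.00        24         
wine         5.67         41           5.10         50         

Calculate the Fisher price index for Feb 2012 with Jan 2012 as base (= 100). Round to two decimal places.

89.38

Laspeyres component (base-period weights):
ΣP(Feb 2012)Q(Jan 2012) = 5.87×149 + 6.19×128 + 46.00×21 + 5.10×41 = 874.63 + 792.32 + 966 + 209.1 = 2842.05
ΣP(Jan 2012)Q(Jan 2012) = 7.93×149 + 4.93×128 + 53.07×21 + 5.67×41 = 1181.57 + 631.04 + 1114.47 + 232.47 = 3159.55
L = 2842.05 / 3159.55 × 100 = 89.9511
Paasche component (current-period weights):
ΣP(Feb 2012)Q(Feb 2012) = 5.87×171 + 6.19×124 + 46.00×24 + 5.10×50 = 1003.77 + 767.56 + 1104 + 255 = 3130.33
ΣP(Jan 2012)Q(Feb 2012) = 7.93×171 + 4.93×124 + 53.07×24 + 5.67×50 = 1356.03 + 611.32 + 1273.68 + 283.5 = 3524.53
P = 3130.33 / 3524.53 × 100 = 88.8155
Fisher = √(L × P) = √(89.9511 × 88.8155) = 89.3815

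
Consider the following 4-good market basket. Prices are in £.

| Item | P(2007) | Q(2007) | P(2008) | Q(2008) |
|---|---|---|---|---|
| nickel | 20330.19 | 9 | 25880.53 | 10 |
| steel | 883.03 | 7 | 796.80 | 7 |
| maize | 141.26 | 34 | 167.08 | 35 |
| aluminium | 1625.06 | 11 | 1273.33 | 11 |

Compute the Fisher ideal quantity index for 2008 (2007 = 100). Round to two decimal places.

109.88

Laspeyres component (base-period weights):
ΣP(2007)Q(2008) = 20330.19×10 + 883.03×7 + 141.26×35 + 1625.06×11 = 203301.9 + 6181.21 + 4944.1 + 17875.66 = 232302.87
ΣP(2007)Q(2007) = 20330.19×9 + 883.03×7 + 141.26×34 + 1625.06×11 = 182971.71 + 6181.21 + 4802.84 + 17875.66 = 211831.42
L = 232302.87 / 211831.42 × 100 = 109.6640
Paasche component (current-period weights):
ΣP(2008)Q(2008) = 25880.53×10 + 796.80×7 + 167.08×35 + 1273.33×11 = 258805.3 + 5577.6 + 5847.8 + 14006.63 = 284237.33
ΣP(2008)Q(2007) = 25880.53×9 + 796.80×7 + 167.08×34 + 1273.33×11 = 232924.77 + 5577.6 + 5680.72 + 14006.63 = 258189.72
P = 284237.33 / 258189.72 × 100 = 110.0886
Fisher = √(L × P) = √(109.6640 × 110.0886) = 109.8761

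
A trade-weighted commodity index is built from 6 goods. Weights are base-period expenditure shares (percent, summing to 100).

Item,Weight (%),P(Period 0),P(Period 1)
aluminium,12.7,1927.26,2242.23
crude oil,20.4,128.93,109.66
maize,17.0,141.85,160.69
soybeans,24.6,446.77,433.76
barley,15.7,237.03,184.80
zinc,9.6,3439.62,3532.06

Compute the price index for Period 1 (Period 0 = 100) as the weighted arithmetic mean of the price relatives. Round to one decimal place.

aluminium: 12.7 × (2242.23/1927.26) = 12.7 × 1.163429 = 14.7755
crude oil: 20.4 × (109.66/128.93) = 20.4 × 0.850539 = 17.3510
maize: 17.0 × (160.69/141.85) = 17.0 × 1.132816 = 19.2579
soybeans: 24.6 × (433.76/446.77) = 24.6 × 0.970880 = 23.8836
barley: 15.7 × (184.80/237.03) = 15.7 × 0.779648 = 12.2405
zinc: 9.6 × (3532.06/3439.62) = 9.6 × 1.026875 = 9.8580
Index = Σ wᵢ·(p₁ᵢ/p₀ᵢ) = 14.7755 + 17.3510 + 19.2579 + 23.8836 + 12.2405 + 9.8580 = 97.3665

97.4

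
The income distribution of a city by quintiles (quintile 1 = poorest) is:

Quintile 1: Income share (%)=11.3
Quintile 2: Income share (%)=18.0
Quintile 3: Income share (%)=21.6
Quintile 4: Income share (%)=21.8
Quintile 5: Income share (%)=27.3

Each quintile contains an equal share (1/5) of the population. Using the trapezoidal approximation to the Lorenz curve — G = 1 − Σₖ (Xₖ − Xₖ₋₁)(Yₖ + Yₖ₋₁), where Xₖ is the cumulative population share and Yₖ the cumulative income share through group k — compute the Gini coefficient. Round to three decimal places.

Cumulative income shares Yₖ: 0.1130, 0.2930, 0.5090, 0.7270, 1.0000
Σ (Xₖ−Xₖ₋₁)(Yₖ+Yₖ₋₁) = (1/5)(0.1130+0.0000) + (1/5)(0.2930+0.1130) + (1/5)(0.5090+0.2930) + (1/5)(0.7270+0.5090) + (1/5)(1.0000+0.7270)
  = 0.0226 + 0.0812 + 0.1604 + 0.2472 + 0.3454 = 0.8568
G = 1 − 0.8568 = 0.1432

0.143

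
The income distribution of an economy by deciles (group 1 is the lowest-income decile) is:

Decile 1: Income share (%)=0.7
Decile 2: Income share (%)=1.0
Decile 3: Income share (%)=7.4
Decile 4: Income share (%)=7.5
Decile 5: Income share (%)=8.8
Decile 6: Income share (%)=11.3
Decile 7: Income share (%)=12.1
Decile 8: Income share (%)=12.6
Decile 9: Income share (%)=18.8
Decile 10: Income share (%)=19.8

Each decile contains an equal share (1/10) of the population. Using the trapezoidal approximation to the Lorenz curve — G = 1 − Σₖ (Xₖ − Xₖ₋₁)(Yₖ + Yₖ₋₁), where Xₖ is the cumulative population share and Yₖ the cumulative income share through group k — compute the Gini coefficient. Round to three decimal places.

Cumulative income shares Yₖ: 0.0070, 0.0170, 0.0910, 0.1660, 0.2540, 0.3670, 0.4880, 0.6140, 0.8020, 1.0000
Σ (Xₖ−Xₖ₋₁)(Yₖ+Yₖ₋₁) = (1/10)(0.0070+0.0000) + (1/10)(0.0170+0.0070) + (1/10)(0.0910+0.0170) + (1/10)(0.1660+0.0910) + (1/10)(0.2540+0.1660) + (1/10)(0.3670+0.2540) + (1/10)(0.4880+0.3670) + (1/10)(0.6140+0.4880) + (1/10)(0.8020+0.6140) + (1/10)(1.0000+0.8020)
  = 0.0007 + 0.0024 + 0.0108 + 0.0257 + 0.0420 + 0.0621 + 0.0855 + 0.1102 + 0.1416 + 0.1802 = 0.6612
G = 1 − 0.6612 = 0.3388

0.339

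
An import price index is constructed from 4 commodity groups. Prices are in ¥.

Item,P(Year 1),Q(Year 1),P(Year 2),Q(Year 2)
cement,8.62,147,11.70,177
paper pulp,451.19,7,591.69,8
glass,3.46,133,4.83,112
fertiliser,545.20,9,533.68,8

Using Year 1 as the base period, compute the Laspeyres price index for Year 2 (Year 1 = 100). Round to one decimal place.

115.5

Laspeyres price index uses base-period quantities as weights.
ΣP(Year 2)·Q(Year 1) = 11.70×147 + 591.69×7 + 4.83×133 + 533.68×9 = 1719.9 + 4141.83 + 642.39 + 4803.12 = 11307.24
ΣP(Year 1)·Q(Year 1) = 8.62×147 + 451.19×7 + 3.46×133 + 545.20×9 = 1267.14 + 3158.33 + 460.18 + 4906.8 = 9792.45
Index = 11307.24 / 9792.45 × 100 = 115.4690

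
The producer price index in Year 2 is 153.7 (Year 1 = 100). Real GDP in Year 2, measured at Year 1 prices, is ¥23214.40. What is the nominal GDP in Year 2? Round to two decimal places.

35680.53

Nominal = Real × (Index/100) = 23214.40 × (153.7/100)
        = 23214.40 × 1.537 = 35680.5328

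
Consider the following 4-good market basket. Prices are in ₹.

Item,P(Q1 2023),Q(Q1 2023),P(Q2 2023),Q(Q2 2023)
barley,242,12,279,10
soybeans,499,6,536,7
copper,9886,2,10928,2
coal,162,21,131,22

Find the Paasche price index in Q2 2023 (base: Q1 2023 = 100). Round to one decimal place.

Paasche price index uses current-period quantities as weights.
ΣP(Q2 2023)·Q(Q2 2023) = 279×10 + 536×7 + 10928×2 + 131×22 = 2790 + 3752 + 21856 + 2882 = 31280
ΣP(Q1 2023)·Q(Q2 2023) = 242×10 + 499×7 + 9886×2 + 162×22 = 2420 + 3493 + 19772 + 3564 = 29249
Index = 31280 / 29249 × 100 = 106.9438

106.9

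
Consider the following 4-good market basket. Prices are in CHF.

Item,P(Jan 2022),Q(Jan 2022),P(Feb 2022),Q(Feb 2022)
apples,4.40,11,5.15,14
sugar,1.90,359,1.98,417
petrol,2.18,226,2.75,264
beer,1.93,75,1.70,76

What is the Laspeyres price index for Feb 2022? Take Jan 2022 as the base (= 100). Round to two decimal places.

Laspeyres price index uses base-period quantities as weights.
ΣP(Feb 2022)·Q(Jan 2022) = 5.15×11 + 1.98×359 + 2.75×226 + 1.70×75 = 56.65 + 710.82 + 621.5 + 127.5 = 1516.47
ΣP(Jan 2022)·Q(Jan 2022) = 4.40×11 + 1.90×359 + 2.18×226 + 1.93×75 = 48.4 + 682.1 + 492.68 + 144.75 = 1367.93
Index = 1516.47 / 1367.93 × 100 = 110.8587

110.86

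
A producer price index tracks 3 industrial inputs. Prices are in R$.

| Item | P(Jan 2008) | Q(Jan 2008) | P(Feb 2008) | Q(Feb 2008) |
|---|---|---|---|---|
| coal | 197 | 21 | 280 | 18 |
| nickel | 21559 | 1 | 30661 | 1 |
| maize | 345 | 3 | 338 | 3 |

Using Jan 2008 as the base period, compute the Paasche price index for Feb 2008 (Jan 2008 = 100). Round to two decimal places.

140.46

Paasche price index uses current-period quantities as weights.
ΣP(Feb 2008)·Q(Feb 2008) = 280×18 + 30661×1 + 338×3 = 5040 + 30661 + 1014 = 36715
ΣP(Jan 2008)·Q(Feb 2008) = 197×18 + 21559×1 + 345×3 = 3546 + 21559 + 1035 = 26140
Index = 36715 / 26140 × 100 = 140.4552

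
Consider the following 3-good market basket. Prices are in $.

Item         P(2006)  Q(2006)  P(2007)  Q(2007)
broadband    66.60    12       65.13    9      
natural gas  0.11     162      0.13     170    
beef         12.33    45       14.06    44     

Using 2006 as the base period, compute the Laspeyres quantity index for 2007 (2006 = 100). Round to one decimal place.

84.6

Laspeyres quantity index uses base-period prices as weights.
ΣP(2006)·Q(2007) = 66.60×9 + 0.11×170 + 12.33×44 = 599.4 + 18.7 + 542.52 = 1160.62
ΣP(2006)·Q(2006) = 66.60×12 + 0.11×162 + 12.33×45 = 799.2 + 17.82 + 554.85 = 1371.87
Index = 1160.62 / 1371.87 × 100 = 84.6013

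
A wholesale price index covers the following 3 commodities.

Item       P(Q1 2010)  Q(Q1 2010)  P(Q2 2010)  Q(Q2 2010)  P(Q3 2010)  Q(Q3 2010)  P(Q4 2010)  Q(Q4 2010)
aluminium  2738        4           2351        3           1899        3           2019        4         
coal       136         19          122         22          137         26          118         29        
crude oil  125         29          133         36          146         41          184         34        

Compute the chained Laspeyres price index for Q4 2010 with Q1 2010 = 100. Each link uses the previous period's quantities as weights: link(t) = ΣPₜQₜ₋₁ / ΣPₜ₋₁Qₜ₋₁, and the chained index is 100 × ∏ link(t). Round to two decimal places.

95.45

Link Q1 2010→Q2 2010:
ΣP(Q2 2010)Q(Q1 2010) = 2351×4 + 122×19 + 133×29 = 9404 + 2318 + 3857 = 15579
ΣP(Q1 2010)Q(Q1 2010) = 2738×4 + 136×19 + 125×29 = 10952 + 2584 + 3625 = 17161
link = 15579/17161 = 0.907814
Link Q2 2010→Q3 2010:
ΣP(Q3 2010)Q(Q2 2010) = 1899×3 + 137×22 + 146×36 = 5697 + 3014 + 5256 = 13967
ΣP(Q2 2010)Q(Q2 2010) = 2351×3 + 122×22 + 133×36 = 7053 + 2684 + 4788 = 14525
link = 13967/14525 = 0.961583
Link Q3 2010→Q4 2010:
ΣP(Q4 2010)Q(Q3 2010) = 2019×3 + 118×26 + 184×41 = 6057 + 3068 + 7544 = 16669
ΣP(Q3 2010)Q(Q3 2010) = 1899×3 + 137×26 + 146×41 = 5697 + 3562 + 5986 = 15245
link = 16669/15245 = 1.093408
Chained index = 100 × 0.907814 × 0.961583 × 1.093408 = 95.4478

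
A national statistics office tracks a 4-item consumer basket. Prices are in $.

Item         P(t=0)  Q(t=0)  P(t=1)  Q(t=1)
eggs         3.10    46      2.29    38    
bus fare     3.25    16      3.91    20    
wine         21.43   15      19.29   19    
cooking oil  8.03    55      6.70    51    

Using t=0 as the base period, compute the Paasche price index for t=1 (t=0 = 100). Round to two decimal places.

Paasche price index uses current-period quantities as weights.
ΣP(t=1)·Q(t=1) = 2.29×38 + 3.91×20 + 19.29×19 + 6.70×51 = 87.02 + 78.2 + 366.51 + 341.7 = 873.43
ΣP(t=0)·Q(t=1) = 3.10×38 + 3.25×20 + 21.43×19 + 8.03×51 = 117.8 + 65 + 407.17 + 409.53 = 999.5
Index = 873.43 / 999.5 × 100 = 87.3867

87.39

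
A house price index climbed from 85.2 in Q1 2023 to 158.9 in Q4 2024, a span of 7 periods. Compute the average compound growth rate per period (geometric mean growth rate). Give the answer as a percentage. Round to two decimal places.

9.31%

Growth factor = (158.9/85.2)^(1/7) = (1.865023)^(1/7) = 1.093123
Growth rate = 1.093123 − 1 = 0.093123 = 9.3123%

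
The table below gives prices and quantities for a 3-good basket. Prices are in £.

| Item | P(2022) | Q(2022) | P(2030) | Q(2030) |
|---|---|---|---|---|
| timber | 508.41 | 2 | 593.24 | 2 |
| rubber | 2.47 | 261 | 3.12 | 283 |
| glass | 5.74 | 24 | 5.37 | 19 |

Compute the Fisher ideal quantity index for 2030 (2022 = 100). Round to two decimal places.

Laspeyres component (base-period weights):
ΣP(2022)Q(2030) = 508.41×2 + 2.47×283 + 5.74×19 = 1016.82 + 699.01 + 109.06 = 1824.89
ΣP(2022)Q(2022) = 508.41×2 + 2.47×261 + 5.74×24 = 1016.82 + 644.67 + 137.76 = 1799.25
L = 1824.89 / 1799.25 × 100 = 101.4250
Paasche component (current-period weights):
ΣP(2030)Q(2030) = 593.24×2 + 3.12×283 + 5.37×19 = 1186.48 + 882.96 + 102.03 = 2171.47
ΣP(2030)Q(2022) = 593.24×2 + 3.12×261 + 5.37×24 = 1186.48 + 814.32 + 128.88 = 2129.68
P = 2171.47 / 2129.68 × 100 = 101.9623
Fisher = √(L × P) = √(101.4250 × 101.9623) = 101.6933

101.69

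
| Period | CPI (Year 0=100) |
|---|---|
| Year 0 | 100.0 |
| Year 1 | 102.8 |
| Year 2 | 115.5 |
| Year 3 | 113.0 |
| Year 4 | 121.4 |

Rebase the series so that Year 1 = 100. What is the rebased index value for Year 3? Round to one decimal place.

109.9

Rebased(Year 3) = 113.0 / 102.8 × 100 = 109.9222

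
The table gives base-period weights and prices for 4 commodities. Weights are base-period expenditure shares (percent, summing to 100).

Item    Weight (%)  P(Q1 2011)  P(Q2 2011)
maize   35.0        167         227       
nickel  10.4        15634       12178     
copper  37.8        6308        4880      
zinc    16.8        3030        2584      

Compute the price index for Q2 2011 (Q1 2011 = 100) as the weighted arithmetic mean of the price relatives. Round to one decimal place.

99.2

maize: 35.0 × (227/167) = 35.0 × 1.359281 = 47.5749
nickel: 10.4 × (12178/15634) = 10.4 × 0.778943 = 8.1010
copper: 37.8 × (4880/6308) = 37.8 × 0.773621 = 29.2429
zinc: 16.8 × (2584/3030) = 16.8 × 0.852805 = 14.3271
Index = Σ wᵢ·(p₁ᵢ/p₀ᵢ) = 47.5749 + 8.1010 + 29.2429 + 14.3271 = 99.2459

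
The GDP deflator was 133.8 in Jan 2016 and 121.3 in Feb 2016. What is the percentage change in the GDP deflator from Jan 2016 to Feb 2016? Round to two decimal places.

Change = (121.3 − 133.8) / 133.8 × 100
       = -12.5 / 133.8 × 100 = -9.3423%

-9.34%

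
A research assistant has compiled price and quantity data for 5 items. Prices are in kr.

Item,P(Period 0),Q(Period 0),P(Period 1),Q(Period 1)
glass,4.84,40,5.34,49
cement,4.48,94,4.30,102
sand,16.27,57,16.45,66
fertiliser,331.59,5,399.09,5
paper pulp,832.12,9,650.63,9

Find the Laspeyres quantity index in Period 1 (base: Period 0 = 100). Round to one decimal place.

102.1

Laspeyres quantity index uses base-period prices as weights.
ΣP(Period 0)·Q(Period 1) = 4.84×49 + 4.48×102 + 16.27×66 + 331.59×5 + 832.12×9 = 237.16 + 456.96 + 1073.82 + 1657.95 + 7489.08 = 10914.97
ΣP(Period 0)·Q(Period 0) = 4.84×40 + 4.48×94 + 16.27×57 + 331.59×5 + 832.12×9 = 193.6 + 421.12 + 927.39 + 1657.95 + 7489.08 = 10689.14
Index = 10914.97 / 10689.14 × 100 = 102.1127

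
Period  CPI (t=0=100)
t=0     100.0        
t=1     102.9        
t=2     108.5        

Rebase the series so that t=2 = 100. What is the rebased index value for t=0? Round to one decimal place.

92.2

Rebased(t=0) = 100.0 / 108.5 × 100 = 92.1659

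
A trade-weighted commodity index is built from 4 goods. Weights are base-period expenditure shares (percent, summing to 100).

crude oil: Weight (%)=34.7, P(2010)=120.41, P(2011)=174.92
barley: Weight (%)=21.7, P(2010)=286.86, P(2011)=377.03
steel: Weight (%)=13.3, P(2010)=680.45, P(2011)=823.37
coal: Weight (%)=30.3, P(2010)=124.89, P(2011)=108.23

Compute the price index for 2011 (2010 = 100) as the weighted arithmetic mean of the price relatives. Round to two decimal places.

crude oil: 34.7 × (174.92/120.41) = 34.7 × 1.452703 = 50.4088
barley: 21.7 × (377.03/286.86) = 21.7 × 1.314335 = 28.5211
steel: 13.3 × (823.37/680.45) = 13.3 × 1.210037 = 16.0935
coal: 30.3 × (108.23/124.89) = 30.3 × 0.866603 = 26.2581
Index = Σ wᵢ·(p₁ᵢ/p₀ᵢ) = 50.4088 + 28.5211 + 16.0935 + 26.2581 = 121.2814

121.28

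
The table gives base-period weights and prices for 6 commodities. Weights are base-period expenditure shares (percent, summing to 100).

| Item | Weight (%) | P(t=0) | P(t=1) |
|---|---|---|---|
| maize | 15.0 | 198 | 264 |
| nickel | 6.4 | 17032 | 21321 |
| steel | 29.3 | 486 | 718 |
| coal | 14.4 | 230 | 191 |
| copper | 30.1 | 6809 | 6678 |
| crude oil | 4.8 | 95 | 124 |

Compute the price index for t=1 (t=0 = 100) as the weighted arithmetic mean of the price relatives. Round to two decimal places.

119.04

maize: 15.0 × (264/198) = 15.0 × 1.333333 = 20.0000
nickel: 6.4 × (21321/17032) = 6.4 × 1.251820 = 8.0116
steel: 29.3 × (718/486) = 29.3 × 1.477366 = 43.2868
coal: 14.4 × (191/230) = 14.4 × 0.830435 = 11.9583
copper: 30.1 × (6678/6809) = 30.1 × 0.980761 = 29.5209
crude oil: 4.8 × (124/95) = 4.8 × 1.305263 = 6.2653
Index = Σ wᵢ·(p₁ᵢ/p₀ᵢ) = 20.0000 + 8.0116 + 43.2868 + 11.9583 + 29.5209 + 6.2653 = 119.0429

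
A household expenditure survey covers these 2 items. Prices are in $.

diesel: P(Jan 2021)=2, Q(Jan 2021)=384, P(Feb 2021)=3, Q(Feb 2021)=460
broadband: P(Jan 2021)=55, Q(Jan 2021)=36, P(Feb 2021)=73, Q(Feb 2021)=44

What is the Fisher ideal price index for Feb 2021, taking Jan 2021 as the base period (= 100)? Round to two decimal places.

137.52

Laspeyres component (base-period weights):
ΣP(Feb 2021)Q(Jan 2021) = 3×384 + 73×36 = 1152 + 2628 = 3780
ΣP(Jan 2021)Q(Jan 2021) = 2×384 + 55×36 = 768 + 1980 = 2748
L = 3780 / 2748 × 100 = 137.5546
Paasche component (current-period weights):
ΣP(Feb 2021)Q(Feb 2021) = 3×460 + 73×44 = 1380 + 3212 = 4592
ΣP(Jan 2021)Q(Feb 2021) = 2×460 + 55×44 = 920 + 2420 = 3340
P = 4592 / 3340 × 100 = 137.4850
Fisher = √(L × P) = √(137.5546 × 137.4850) = 137.5198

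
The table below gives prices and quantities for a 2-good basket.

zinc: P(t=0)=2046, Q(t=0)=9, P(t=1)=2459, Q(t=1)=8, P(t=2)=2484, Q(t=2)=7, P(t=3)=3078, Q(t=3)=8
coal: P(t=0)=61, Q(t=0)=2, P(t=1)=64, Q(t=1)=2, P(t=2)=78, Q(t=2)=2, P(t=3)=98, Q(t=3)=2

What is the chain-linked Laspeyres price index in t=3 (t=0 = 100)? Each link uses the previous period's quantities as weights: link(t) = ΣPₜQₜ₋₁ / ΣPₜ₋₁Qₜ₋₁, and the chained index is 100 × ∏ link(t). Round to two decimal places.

150.53

Link t=0→t=1:
ΣP(t=1)Q(t=0) = 2459×9 + 64×2 = 22131 + 128 = 22259
ΣP(t=0)Q(t=0) = 2046×9 + 61×2 = 18414 + 122 = 18536
link = 22259/18536 = 1.200852
Link t=1→t=2:
ΣP(t=2)Q(t=1) = 2484×8 + 78×2 = 19872 + 156 = 20028
ΣP(t=1)Q(t=1) = 2459×8 + 64×2 = 19672 + 128 = 19800
link = 20028/19800 = 1.011515
Link t=2→t=3:
ΣP(t=3)Q(t=2) = 3078×7 + 98×2 = 21546 + 196 = 21742
ΣP(t=2)Q(t=2) = 2484×7 + 78×2 = 17388 + 156 = 17544
link = 21742/17544 = 1.239284
Chained index = 100 × 1.200852 × 1.011515 × 1.239284 = 150.5334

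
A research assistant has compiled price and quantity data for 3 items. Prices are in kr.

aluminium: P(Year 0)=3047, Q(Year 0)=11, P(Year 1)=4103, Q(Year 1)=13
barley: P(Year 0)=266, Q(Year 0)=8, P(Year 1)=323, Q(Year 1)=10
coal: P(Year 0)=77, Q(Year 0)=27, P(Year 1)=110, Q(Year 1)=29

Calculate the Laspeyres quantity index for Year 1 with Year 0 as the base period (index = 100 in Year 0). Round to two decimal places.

117.97

Laspeyres quantity index uses base-period prices as weights.
ΣP(Year 0)·Q(Year 1) = 3047×13 + 266×10 + 77×29 = 39611 + 2660 + 2233 = 44504
ΣP(Year 0)·Q(Year 0) = 3047×11 + 266×8 + 77×27 = 33517 + 2128 + 2079 = 37724
Index = 44504 / 37724 × 100 = 117.9726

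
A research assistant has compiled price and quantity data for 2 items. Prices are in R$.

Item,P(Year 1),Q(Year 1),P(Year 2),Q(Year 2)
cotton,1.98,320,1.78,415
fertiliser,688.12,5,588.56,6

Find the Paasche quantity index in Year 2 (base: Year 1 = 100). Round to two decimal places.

121.57

Paasche quantity index uses current-period prices as weights.
ΣP(Year 2)·Q(Year 2) = 1.78×415 + 588.56×6 = 738.7 + 3531.36 = 4270.06
ΣP(Year 2)·Q(Year 1) = 1.78×320 + 588.56×5 = 569.6 + 2942.8 = 3512.4
Index = 4270.06 / 3512.4 × 100 = 121.5710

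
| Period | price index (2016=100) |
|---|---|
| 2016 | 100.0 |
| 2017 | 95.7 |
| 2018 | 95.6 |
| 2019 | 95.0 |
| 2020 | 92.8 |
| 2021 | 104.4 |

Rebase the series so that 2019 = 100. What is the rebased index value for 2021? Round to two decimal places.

109.89

Rebased(2021) = 104.4 / 95.0 × 100 = 109.8947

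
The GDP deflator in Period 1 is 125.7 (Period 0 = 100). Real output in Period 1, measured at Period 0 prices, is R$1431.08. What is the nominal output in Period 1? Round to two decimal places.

1798.87

Nominal = Real × (Index/100) = 1431.08 × (125.7/100)
        = 1431.08 × 1.257 = 1798.8676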